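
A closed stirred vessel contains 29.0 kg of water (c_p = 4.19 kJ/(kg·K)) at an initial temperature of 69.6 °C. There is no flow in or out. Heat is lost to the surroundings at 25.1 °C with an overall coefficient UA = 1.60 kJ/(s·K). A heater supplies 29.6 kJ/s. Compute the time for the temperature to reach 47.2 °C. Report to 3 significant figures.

150 s

M c_p dT/dt = −UA(T − T_amb) + Q̇.
τ = M c_p/UA = 75.944 s; T_ss = T_amb + Q̇/UA = 25.1 + 29.6/1.60 = 43.600 °C.
T(t) = T_ss + (T₀ − T_ss)e^(−t/τ); set T = 47.2:
t = −τ ln[(T − T_ss)/(T₀ − T_ss)] = −75.944 · ln(0.13846) = 150.15 s.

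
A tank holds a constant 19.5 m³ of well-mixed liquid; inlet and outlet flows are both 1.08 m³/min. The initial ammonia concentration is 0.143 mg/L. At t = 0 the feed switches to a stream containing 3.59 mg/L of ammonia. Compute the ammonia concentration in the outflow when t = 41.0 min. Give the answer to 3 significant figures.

3.23 mg/L

Unsteady species balance (constant V, well mixed): V dC/dt = Q(C_in − C).
So dC/dt = (C_in − C)/τ with τ = V/Q = 19.5/1.08 = 18.056 min.
This is linear first-order; C(t) = C_in + (C₀ − C_in) e^(−t/τ).
C(41.0) = 3.59 + (0.143 − 3.59)·e^(−41.0/18.056) = 3.59 + (-3.4470)·0.10323 = 3.2342 mg/L.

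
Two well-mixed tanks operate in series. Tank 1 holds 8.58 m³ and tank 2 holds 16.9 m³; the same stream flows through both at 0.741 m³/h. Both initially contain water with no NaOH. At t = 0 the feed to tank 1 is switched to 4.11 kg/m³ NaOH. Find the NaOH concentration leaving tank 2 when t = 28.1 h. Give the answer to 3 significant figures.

Time constants: τᵢ = Vᵢ/Q for each well-mixed tank.
τ₁ = 8.58/0.741 = 11.579 h; τ₂ = 16.9/0.741 = 22.807 h.
Tank 1: C₁ = C_in(1 − e^(−t/τ₁)). Tank 2 (τ₁ ≠ τ₂): C₂ = C_in[1 − (τ₁ e^(−t/τ₁) − τ₂ e^(−t/τ₂))/(τ₁ − τ₂)].
At t = 28.1: e^(−t/τ₁) = 0.088317, e^(−t/τ₂) = 0.29169.
C₂ = 4.11·[1 − (11.579·0.088317 − 22.807·0.29169)/(-11.228)] = 4.11·0.49859 = 2.0492 kg/m³.

2.05 kg/m³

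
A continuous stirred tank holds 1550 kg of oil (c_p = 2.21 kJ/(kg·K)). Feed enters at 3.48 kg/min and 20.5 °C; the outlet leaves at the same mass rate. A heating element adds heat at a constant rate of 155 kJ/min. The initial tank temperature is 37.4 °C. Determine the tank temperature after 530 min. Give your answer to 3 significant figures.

39.7 °C

M c_p dT/dt = ṁ c_p (T_in − T) + Q̇.
Rearrange: dT/dt = (T_ss − T)/τ with τ = M/ṁ = 445.40 min and T_ss = T_in + Q̇/(ṁ c_p) = 40.654 °C.
T approaches T_ss exponentially: T(t) = T_ss + (T₀ − T_ss) e^(−t/τ).
T(530) = 40.654 + (-3.2540)·e^(−530/445.40) = 40.654 + (-3.2540)·0.30424 = 39.664 °C.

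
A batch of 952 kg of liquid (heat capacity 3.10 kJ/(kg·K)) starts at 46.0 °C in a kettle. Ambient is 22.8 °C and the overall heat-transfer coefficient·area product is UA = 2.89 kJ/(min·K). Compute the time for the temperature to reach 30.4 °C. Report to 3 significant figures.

Heat balance on the well-mixed liquid: M c_p dT/dt = −UA(T − T_amb).
τ = M c_p/UA = 1021.2 min; T_ss = T_amb = 22.800 °C.
T(t) = T_ss + (T₀ − T_ss)e^(−t/τ); set T = 30.4:
t = −τ ln[(T − T_ss)/(T₀ − T_ss)] = −1021.2 · ln(0.32759) = 1139.6 min.

1140 min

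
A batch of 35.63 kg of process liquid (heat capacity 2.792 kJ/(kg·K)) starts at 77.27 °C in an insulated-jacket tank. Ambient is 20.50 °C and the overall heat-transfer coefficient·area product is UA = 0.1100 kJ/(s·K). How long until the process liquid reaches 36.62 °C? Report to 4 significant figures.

1139 s

M c_p dT/dt = −UA(T − T_amb).
τ = M c_p/UA = 904.354 s; T_ss = T_amb = 20.5000 °C.
T(t) = T_ss + (T₀ − T_ss)e^(−t/τ); set T = 36.62:
t = −τ ln[(T − T_ss)/(T₀ − T_ss)] = −904.354 · ln(0.283953) = 1138.53 s.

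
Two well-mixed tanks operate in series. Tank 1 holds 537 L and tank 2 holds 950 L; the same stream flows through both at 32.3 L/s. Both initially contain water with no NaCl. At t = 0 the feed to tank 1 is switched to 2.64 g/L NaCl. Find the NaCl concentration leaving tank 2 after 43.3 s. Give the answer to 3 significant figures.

Each tank obeys Vᵢ dCᵢ/dt = Q(Cᵢ₋₁ − Cᵢ), so τᵢ = Vᵢ/Q.
τ₁ = 537/32.3 = 16.625 s; τ₂ = 950/32.3 = 29.412 s.
Tank 1: C₁ = C_in(1 − e^(−t/τ₁)). Tank 2 (τ₁ ≠ τ₂): C₂ = C_in[1 − (τ₁ e^(−t/τ₁) − τ₂ e^(−t/τ₂))/(τ₁ − τ₂)].
At t = 43.3: e^(−t/τ₁) = 0.073944, e^(−t/τ₂) = 0.22942.
C₂ = 2.64·[1 − (16.625·0.073944 − 29.412·0.22942)/(-12.786)] = 2.64·0.56842 = 1.5006 g/L.

1.50 g/L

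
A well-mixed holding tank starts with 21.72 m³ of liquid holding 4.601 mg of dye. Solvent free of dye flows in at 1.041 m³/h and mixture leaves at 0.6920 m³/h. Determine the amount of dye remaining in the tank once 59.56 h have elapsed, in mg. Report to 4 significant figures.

1.215 mg

Let m(t) be the amount of dye. Volume: V(t) = V₀ + (Q_in − Q_out) t = 21.72 + 0.349000 t; V(59.56) = 42.5064 m³.
Solute balance: dm/dt = 0 − Q_out C = −Q_out m/V(t).
dm/m = −Q_out dt/(V₀ + 0.349000 t); integrating gives ln(m/m₀) = −(Q_out/(Q_in−Q_out)) ln(V/V₀).
m = m₀ (V₀/V)^(Q_out/(Q_in−Q_out)) = 4.601 × (21.72/42.5064)^(1.98281) = 1.21528 mg.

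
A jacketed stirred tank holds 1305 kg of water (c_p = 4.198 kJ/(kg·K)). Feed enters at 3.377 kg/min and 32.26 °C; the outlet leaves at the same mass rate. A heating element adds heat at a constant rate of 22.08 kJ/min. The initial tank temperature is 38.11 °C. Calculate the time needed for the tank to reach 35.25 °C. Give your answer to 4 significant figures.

424.1 min

M c_p dT/dt = ṁ c_p (T_in − T) + Q̇.
τ = M/ṁ = 386.438 min; T_ss = T_in + Q̇/(ṁ c_p) = 33.8175 °C.
T(t) = T_ss + (T₀ − T_ss) e^(−t/τ). Set T = 35.25:
e^(−t/τ) = (35.25 − 33.8175)/(38.11 − 33.8175) = 0.333723
t = −386.438 · ln(0.333723) = 424.094 min.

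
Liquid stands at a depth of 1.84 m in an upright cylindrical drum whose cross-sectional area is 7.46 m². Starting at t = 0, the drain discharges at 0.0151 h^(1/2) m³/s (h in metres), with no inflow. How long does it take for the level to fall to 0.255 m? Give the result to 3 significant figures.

With no inflow, A dh/dt = −0.0151 √h.
This is separable: 2 d(√h)/dt = −0.0151/A, so √h = √h₀ − (0.0151/(2A)) t.
t = 2A(√h₀ − √h)/0.0151 = 2·7.46·(√1.84 − √0.255)/0.0151
  = 14.920 × (1.3565 − 0.50498) / 0.0151 = 841.34 s.

841 s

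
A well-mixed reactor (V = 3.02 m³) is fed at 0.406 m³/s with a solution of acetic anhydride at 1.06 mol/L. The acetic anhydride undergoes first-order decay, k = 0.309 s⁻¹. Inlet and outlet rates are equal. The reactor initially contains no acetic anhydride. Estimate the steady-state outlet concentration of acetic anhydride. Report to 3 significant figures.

V dC/dt = Q(C_in − C) − k V C.
At steady state: 0 = Q C_in − (Q + kV) C_ss, so C_ss = Q C_in/(Q + kV).
C_ss = 0.406·1.06/(0.406 + 0.309·3.02) = 0.43036/1.3392 = 0.32136 mol/L.

0.321 mol/L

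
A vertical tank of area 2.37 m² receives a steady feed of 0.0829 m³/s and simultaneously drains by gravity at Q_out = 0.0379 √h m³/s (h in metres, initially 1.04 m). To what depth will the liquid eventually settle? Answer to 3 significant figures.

4.78 m

Level balance: A dh/dt = 0.0829 − 0.0379 √h. Setting dh/dt = 0:
Q_in = 0.0379 √h_ss ⇒ √h_ss = 0.0829/0.0379 = 2.1873.
h_ss = 2.1873² = 4.7844 m. (Since h₀ = 1.04 m < h_ss, the level will rise toward this value.)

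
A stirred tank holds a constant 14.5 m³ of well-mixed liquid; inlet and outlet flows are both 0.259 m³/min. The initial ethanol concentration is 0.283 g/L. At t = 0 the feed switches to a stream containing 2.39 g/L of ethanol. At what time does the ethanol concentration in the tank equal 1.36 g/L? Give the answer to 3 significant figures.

Species balance: V dC/dt = Q(C_in − C) ⇒ τ = V/Q = 55.985 min.
C(t) = C_in + (C₀ − C_in) e^(−t/τ). Set C = 1.36 and solve for t:
e^(−t/τ) = (C − C_in)/(C₀ − C_in) = (1.36 − 2.39)/(0.283 − 2.39) = 0.48885
t = −τ ln(…) = 55.985 × 0.71571 = 40.069 min.

40.1 min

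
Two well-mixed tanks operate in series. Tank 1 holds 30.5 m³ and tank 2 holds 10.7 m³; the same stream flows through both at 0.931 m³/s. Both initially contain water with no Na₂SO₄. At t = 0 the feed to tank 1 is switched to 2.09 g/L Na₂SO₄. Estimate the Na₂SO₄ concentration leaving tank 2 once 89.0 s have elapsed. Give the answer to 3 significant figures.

1.88 g/L

Time constants: τᵢ = Vᵢ/Q for each well-mixed tank.
τ₁ = 30.5/0.931 = 32.760 s; τ₂ = 10.7/0.931 = 11.493 s.
Solving the cascade with C₁(0)=C₂(0)=0 gives C₂(t) = C_in[1 − (τ₁ e^(−t/τ₁) − τ₂ e^(−t/τ₂))/(τ₁ − τ₂)].
At t = 89.0: e^(−t/τ₁) = 0.066093, e^(−t/τ₂) = 0.00043341.
C₂ = 2.09·[1 − (32.760·0.066093 − 11.493·0.00043341)/(21.267)] = 2.09·0.89842 = 1.8777 g/L.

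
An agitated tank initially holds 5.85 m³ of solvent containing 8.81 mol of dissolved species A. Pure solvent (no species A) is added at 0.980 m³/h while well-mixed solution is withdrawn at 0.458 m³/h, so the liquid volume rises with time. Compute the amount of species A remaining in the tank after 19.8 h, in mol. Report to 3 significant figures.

Let m(t) be the amount of species A. Volume: V(t) = V₀ + (Q_in − Q_out) t = 5.85 + 0.52200 t; V(19.8) = 16.186 m³.
Solute balance: dm/dt = 0 − Q_out C = −Q_out m/V(t).
dm/m = −Q_out dt/(V₀ + 0.52200 t); integrating gives ln(m/m₀) = −(Q_out/(Q_in−Q_out)) ln(V/V₀).
m = m₀ (V₀/V)^(Q_out/(Q_in−Q_out)) = 8.81 × (5.85/16.186)^(0.87739) = 3.6074 mol.

3.61 mol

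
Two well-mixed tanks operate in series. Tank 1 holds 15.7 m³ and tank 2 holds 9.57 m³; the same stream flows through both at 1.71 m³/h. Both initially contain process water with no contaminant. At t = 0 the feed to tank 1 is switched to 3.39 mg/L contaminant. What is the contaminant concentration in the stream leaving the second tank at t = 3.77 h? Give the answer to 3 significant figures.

0.330 mg/L

Time constants: τᵢ = Vᵢ/Q for each well-mixed tank.
τ₁ = 15.7/1.71 = 9.1813 h; τ₂ = 9.57/1.71 = 5.5965 h.
Tank 1: C₁ = C_in(1 − e^(−t/τ₁)). Tank 2 (τ₁ ≠ τ₂): C₂ = C_in[1 − (τ₁ e^(−t/τ₁) − τ₂ e^(−t/τ₂))/(τ₁ − τ₂)].
At t = 3.77: e^(−t/τ₁) = 0.66324, e^(−t/τ₂) = 0.50985.
C₂ = 3.39·[1 − (9.1813·0.66324 − 5.5965·0.50985)/(3.5848)] = 3.39·0.097292 = 0.32982 mg/L.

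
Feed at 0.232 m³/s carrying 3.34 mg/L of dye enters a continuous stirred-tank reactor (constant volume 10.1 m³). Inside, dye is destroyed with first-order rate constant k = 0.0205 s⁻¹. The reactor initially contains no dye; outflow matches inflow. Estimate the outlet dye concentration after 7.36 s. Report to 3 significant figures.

0.483 mg/L

Accumulation = in − out − consumed: V dC/dt = Q C_in − Q C − k V C.
dC/dt = (Q/V) C_in − (Q/V + k) C; effective rate a = Q/V + k = 0.022970 + 0.0205 = 0.043470 s⁻¹.
C_ss = Q C_in/(Q + kV) = 1.7649 mg/L; C(t) = C_ss + (C₀ − C_ss) e^(−a t).
C(7.36) = 1.7649 + (-1.7649)·e^(−0.043470·7.36) = 1.7649 + (-1.7649)·0.72619 = 0.48324 mg/L.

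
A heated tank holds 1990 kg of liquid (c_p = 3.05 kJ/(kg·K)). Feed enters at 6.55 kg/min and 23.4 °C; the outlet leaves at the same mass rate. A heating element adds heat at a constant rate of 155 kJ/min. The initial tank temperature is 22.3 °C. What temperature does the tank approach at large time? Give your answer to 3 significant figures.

31.2 °C

Unsteady energy balance on the tank contents: M c_p dT/dt = ṁ c_p (T_in − T) + 155.
At steady state dT/dt = 0 ⇒ T_ss = T_in + Q̇/(ṁ c_p) = 23.4 + 155/(6.55·3.05) = 31.159 °C.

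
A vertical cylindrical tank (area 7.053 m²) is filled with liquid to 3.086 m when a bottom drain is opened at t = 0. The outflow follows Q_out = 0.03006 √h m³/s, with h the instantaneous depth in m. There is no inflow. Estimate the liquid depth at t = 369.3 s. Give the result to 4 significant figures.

0.9404 m

With no inflow, A dh/dt = −0.03006 √h.
This is separable: 2 d(√h)/dt = −0.03006/A, so √h = √h₀ − (0.03006/(2A)) t.
√h = √3.086 − 0.03006·369.3/(2·7.053) = 1.75670 − 0.786981 = 0.969720.
h = 0.969720² = 0.940357 m.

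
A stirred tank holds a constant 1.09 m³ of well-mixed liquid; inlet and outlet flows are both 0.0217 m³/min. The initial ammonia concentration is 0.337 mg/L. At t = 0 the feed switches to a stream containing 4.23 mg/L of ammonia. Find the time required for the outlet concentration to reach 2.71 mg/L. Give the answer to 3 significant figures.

47.2 min

Unsteady species balance (constant V, well mixed): V dC/dt = Q(C_in − C), so τ = V/Q = 50.230 min.
C(t) = C_in + (C₀ − C_in) e^(−t/τ). Set C = 2.71 and solve for t:
e^(−t/τ) = (C − C_in)/(C₀ − C_in) = (2.71 − 4.23)/(0.337 − 4.23) = 0.39044
t = −τ ln(…) = 50.230 × 0.94047 = 47.240 min.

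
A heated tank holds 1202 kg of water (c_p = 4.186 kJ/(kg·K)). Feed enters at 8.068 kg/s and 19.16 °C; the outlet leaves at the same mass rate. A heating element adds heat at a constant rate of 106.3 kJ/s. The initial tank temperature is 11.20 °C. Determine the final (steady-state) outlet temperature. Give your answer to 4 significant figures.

Heat balance on the well-mixed liquid: M c_p dT/dt = ṁ c_p (T_in − T) + 106.3.
At steady state dT/dt = 0 ⇒ T_ss = T_in + Q̇/(ṁ c_p) = 19.16 + 106.3/(8.068·4.186) = 22.3075 °C.

22.31 °C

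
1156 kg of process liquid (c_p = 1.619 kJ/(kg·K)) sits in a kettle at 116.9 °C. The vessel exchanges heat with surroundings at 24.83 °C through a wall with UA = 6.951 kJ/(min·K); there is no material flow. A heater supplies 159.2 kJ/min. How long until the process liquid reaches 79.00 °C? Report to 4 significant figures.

Energy balance: M c_p dT/dt = −UA(T − T_amb) + Q̇.
τ = M c_p/UA = 269.251 min; T_ss = T_amb + Q̇/UA = 24.83 + 159.2/6.951 = 47.7332 °C.
T(t) = T_ss + (T₀ − T_ss)e^(−t/τ); set T = 79.00:
t = −τ ln[(T − T_ss)/(T₀ − T_ss)] = −269.251 · ln(0.452049) = 213.776 min.

213.8 min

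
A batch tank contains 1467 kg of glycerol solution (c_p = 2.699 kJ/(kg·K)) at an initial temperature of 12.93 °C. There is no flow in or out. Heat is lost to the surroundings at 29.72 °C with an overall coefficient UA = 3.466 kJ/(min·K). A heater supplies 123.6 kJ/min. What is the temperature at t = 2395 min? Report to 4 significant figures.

Lumped-capacitance energy balance: M c_p dT/dt = UA(T_amb − T) + Q̇.
dT/dt = (T_ss − T)/τ with T_ss = T_amb + Q̇/UA = 29.72 + 123.6/3.466 = 65.3807 °C, τ = M c_p/UA = 1467·2.699/3.466 = 1142.36 min.
Solution: T(t) = T_ss + (T₀ − T_ss) e^(−t/τ).
T(2395) = 65.3807 + (-52.4507)·0.122882 = 58.9355 °C.

58.94 °C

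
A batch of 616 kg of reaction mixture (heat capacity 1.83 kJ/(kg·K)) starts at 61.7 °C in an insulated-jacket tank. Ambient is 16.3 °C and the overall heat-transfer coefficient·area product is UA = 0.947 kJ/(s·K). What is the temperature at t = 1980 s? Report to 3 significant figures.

24.9 °C

Lumped-capacitance energy balance: M c_p dT/dt = UA(T_amb − T).
dT/dt = (T_ss − T)/τ with T_ss = T_amb = 16.300 °C, τ = M c_p/UA = 616·1.83/0.947 = 1190.4 s.
T approaches T_ss exponentially: T(t) = T_ss + (T₀ − T_ss) e^(−t/τ).
T(1980) = 16.300 + (45.400)·0.18950 = 24.903 °C.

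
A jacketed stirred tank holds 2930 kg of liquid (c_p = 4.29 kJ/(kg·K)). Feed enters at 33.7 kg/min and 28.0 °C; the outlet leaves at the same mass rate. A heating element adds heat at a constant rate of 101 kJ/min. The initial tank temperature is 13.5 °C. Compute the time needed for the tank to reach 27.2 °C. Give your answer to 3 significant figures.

M c_p dT/dt = ṁ c_p (T_in − T) + Q̇.
τ = M/ṁ = 86.944 min; T_ss = T_in + Q̇/(ṁ c_p) = 28.699 °C.
T(t) = T_ss + (T₀ − T_ss) e^(−t/τ). Set T = 27.2:
e^(−t/τ) = (27.2 − 28.699)/(13.5 − 28.699) = 0.098602
t = −86.944 · ln(0.098602) = 201.42 min.

201 min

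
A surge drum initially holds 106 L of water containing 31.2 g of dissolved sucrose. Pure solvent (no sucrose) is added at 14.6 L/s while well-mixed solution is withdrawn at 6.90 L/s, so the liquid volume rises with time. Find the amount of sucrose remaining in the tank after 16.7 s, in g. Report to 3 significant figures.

15.3 g

Let m(t) be the amount of sucrose. Volume: V(t) = V₀ + (Q_in − Q_out) t = 106 + 7.7000 t; V(16.7) = 234.59 L.
Solute balance: dm/dt = 0 − Q_out C = −Q_out m/V(t).
dm/m = −Q_out dt/(V₀ + 7.7000 t); integrating gives ln(m/m₀) = −(Q_out/(Q_in−Q_out)) ln(V/V₀).
m = m₀ (V₀/V)^(Q_out/(Q_in−Q_out)) = 31.2 × (106/234.59)^(0.89610) = 15.311 g.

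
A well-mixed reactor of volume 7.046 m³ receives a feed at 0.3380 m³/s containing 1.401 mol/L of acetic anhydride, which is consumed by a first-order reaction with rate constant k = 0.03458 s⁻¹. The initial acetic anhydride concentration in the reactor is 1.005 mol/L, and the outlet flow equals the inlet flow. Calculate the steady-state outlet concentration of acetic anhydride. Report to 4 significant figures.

V dC/dt = Q(C_in − C) − k V C.
Steady state (dC/dt = 0): C_ss = Q C_in/(Q + kV) = C_in/(1 + kV/Q).
C_ss = 0.3380·1.401/(0.3380 + 0.03458·7.046) = 0.473538/0.581651 = 0.814128 mol/L.

0.8141 mol/L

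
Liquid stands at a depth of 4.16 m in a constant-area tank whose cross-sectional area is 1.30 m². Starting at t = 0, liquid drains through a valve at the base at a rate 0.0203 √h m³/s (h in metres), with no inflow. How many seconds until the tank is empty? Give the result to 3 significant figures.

261 s

Accumulation of liquid (constant cross-section A): A dh/dt = −0.0203 √h.
∫ h^(−1/2) dh = −(0.0203/A) ∫ dt, giving 2√h = 2√h₀ − (0.0203/A) t.
Set h = 0: 2√h₀ = (0.0203/A) t_empty ⇒ t_empty = 2A√h₀/0.0203.
t_empty = 2·1.30·√4.16/0.0203 = 2.6000·2.0396/0.0203 = 261.23 s.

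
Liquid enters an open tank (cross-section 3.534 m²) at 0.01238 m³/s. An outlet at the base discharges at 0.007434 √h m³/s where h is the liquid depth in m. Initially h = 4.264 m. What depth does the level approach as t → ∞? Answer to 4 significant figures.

2.773 m

Accumulation of liquid (constant cross-section A): A dh/dt = Q_in − 0.007434 √h. At steady state dh/dt = 0:
Q_in = 0.007434 √h_ss ⇒ √h_ss = 0.01238/0.007434 = 1.66532.
h_ss = 1.66532² = 2.77330 m. (Since h₀ = 4.264 m > h_ss, the level will fall toward this value.)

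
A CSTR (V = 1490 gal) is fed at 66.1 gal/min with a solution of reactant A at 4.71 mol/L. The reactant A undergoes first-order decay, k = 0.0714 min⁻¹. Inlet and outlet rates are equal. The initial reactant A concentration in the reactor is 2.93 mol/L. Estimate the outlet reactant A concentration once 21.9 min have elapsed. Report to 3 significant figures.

1.89 mol/L

Accumulation = in − out − consumed: V dC/dt = Q C_in − Q C − k V C.
dC/dt = (Q/V) C_in − (Q/V + k) C; effective rate a = Q/V + k = 0.044362 + 0.0714 = 0.11576 min⁻¹.
C_ss = Q C_in/(Q + kV) = 1.8050 mol/L; C(t) = C_ss + (C₀ − C_ss) e^(−a t).
C(21.9) = 1.8050 + (1.1250)·e^(−0.11576·21.9) = 1.8050 + (1.1250)·0.079246 = 1.8941 mol/L.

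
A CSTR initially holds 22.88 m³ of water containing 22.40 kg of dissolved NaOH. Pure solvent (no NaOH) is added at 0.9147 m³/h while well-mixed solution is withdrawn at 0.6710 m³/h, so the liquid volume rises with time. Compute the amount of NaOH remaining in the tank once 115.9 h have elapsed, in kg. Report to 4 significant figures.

2.448 kg

Total volume: dV/dt = Q_in − Q_out = 0.243700 m³/h, so V(t) = 22.88 + 0.243700 t and V(115.9) = 51.1248 m³.
Species balance (pure solvent in): dm/dt = −Q_out · m/V(t).
dm/m = −Q_out dt/(V₀ + 0.243700 t); integrating gives ln(m/m₀) = −(Q_out/(Q_in−Q_out)) ln(V/V₀).
m = m₀ (V₀/V)^(Q_out/(Q_in−Q_out)) = 22.40 × (22.88/51.1248)^(2.75339) = 2.44812 kg.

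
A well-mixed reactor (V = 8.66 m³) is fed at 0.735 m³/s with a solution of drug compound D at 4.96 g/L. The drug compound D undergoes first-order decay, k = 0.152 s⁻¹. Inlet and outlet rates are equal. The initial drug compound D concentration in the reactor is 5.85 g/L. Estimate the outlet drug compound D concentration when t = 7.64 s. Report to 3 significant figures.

V dC/dt = Q(C_in − C) − k V C.
This is linear with rate a = Q/V + k = 0.23687 s⁻¹.
C_ss = Q C_in/(Q + kV) = 1.7772 g/L; C(t) = C_ss + (C₀ − C_ss) e^(−a t).
C(7.64) = 1.7772 + (4.0728)·e^(−0.23687·7.64) = 1.7772 + (4.0728)·0.16370 = 2.4439 g/L.

2.44 g/L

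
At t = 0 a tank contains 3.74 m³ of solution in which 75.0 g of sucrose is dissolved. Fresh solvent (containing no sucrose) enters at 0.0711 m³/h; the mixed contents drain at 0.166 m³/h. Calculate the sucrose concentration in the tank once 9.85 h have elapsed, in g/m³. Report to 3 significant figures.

16.2 g/m³

Total volume: dV/dt = Q_in − Q_out = -0.094900 m³/h, so V(t) = 3.74 − 0.094900 t and V(9.85) = 2.8052 m³.
Species balance (pure solvent in): dm/dt = −Q_out · m/V(t).
dm/m = −Q_out dt/(V₀ − 0.094900 t); integrating gives ln(m/m₀) = −(Q_out/(Q_in−Q_out)) ln(V/V₀).
m = m₀ (V₀/V)^(Q_out/(Q_in−Q_out)) = 75.0 × (3.74/2.8052)^(-1.7492) = 45.350 g.
C = m/V = 45.350/2.8052 = 16.166 g/m³.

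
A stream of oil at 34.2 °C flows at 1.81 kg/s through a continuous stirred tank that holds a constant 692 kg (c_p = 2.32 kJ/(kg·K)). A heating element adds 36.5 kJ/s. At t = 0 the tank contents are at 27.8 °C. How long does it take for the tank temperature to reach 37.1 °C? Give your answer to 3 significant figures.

Heat balance on the well-mixed liquid: M c_p dT/dt = ṁ c_p (T_in − T) + 36.5.
τ = M/ṁ = 382.32 s; T_ss = T_in + Q̇/(ṁ c_p) = 42.892 °C.
T(t) = T_ss + (T₀ − T_ss) e^(−t/τ). Set T = 37.1:
e^(−t/τ) = (37.1 − 42.892)/(27.8 − 42.892) = 0.38378
t = −382.32 · ln(0.38378) = 366.14 s.

366 s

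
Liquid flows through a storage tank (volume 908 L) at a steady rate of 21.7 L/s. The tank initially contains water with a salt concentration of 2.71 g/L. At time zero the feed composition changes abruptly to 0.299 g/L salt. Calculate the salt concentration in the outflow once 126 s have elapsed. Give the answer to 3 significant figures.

Mass balance on the solute (V constant): V dC/dt = Q(C_in − C).
Rewrite as dC/dt + C/τ = C_in/τ, τ = V/Q = 41.843 s.
C approaches C_in exponentially: C(t) = C_in + (C₀ − C_in) e^(−t/τ).
C(126) = 0.299 + (2.71 − 0.299)·e^(−126/41.843) = 0.299 + (2.4110)·0.049231 = 0.41770 g/L.

0.418 g/L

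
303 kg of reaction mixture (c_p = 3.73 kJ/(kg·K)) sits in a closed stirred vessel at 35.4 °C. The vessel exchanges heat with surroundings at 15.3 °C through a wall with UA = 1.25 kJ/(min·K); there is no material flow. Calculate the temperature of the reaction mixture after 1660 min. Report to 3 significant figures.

18.5 °C

Lumped-capacitance energy balance: M c_p dT/dt = UA(T_amb − T).
dT/dt = (T_ss − T)/τ with T_ss = T_amb = 15.300 °C, τ = M c_p/UA = 303·3.73/1.25 = 904.15 min.
T approaches T_ss exponentially: T(t) = T_ss + (T₀ − T_ss) e^(−t/τ).
T(1660) = 15.300 + (20.100)·0.15946 = 18.505 °C.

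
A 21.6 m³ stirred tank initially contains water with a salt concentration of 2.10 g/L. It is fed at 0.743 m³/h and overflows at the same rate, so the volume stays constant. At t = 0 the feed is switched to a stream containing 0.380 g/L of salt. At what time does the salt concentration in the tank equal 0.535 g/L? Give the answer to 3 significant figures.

Species balance: V dC/dt = Q(C_in − C) ⇒ τ = V/Q = 29.071 h.
C(t) = C_in + (C₀ − C_in) e^(−t/τ). Set C = 0.535 and solve for t:
e^(−t/τ) = (C − C_in)/(C₀ − C_in) = (0.535 − 0.380)/(2.10 − 0.380) = 0.090116
t = −τ ln(…) = 29.071 × 2.4067 = 69.965 h.

70.0 h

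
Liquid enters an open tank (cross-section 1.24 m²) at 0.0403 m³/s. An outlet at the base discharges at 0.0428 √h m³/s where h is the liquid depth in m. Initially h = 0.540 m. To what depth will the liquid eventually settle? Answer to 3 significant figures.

Level balance: A dh/dt = 0.0403 − 0.0428 √h. Setting dh/dt = 0:
Q_in = 0.0428 √h_ss ⇒ √h_ss = 0.0403/0.0428 = 0.94159.
h_ss = 0.94159² = 0.88659 m. (Since h₀ = 0.540 m < h_ss, the level will rise toward this value.)

0.887 m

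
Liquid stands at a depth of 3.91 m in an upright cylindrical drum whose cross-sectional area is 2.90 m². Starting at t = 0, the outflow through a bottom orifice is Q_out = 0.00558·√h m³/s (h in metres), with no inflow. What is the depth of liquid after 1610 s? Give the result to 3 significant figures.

With no inflow, A dh/dt = −0.00558 √h.
This is separable: 2 d(√h)/dt = −0.00558/A, so √h = √h₀ − (0.00558/(2A)) t.
√h = √3.91 − 0.00558·1610/(2·2.90) = 1.9774 − 1.5489 = 0.42844.
h = 0.42844² = 0.18356 m.

0.184 m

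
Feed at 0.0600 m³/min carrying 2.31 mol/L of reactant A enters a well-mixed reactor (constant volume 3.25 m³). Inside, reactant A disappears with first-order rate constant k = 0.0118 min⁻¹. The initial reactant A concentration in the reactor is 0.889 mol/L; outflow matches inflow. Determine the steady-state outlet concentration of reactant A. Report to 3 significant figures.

1.41 mol/L

Accumulation = in − out − consumed: V dC/dt = Q C_in − Q C − k V C.
At steady state: 0 = Q C_in − (Q + kV) C_ss, so C_ss = Q C_in/(Q + kV).
C_ss = 0.0600·2.31/(0.0600 + 0.0118·3.25) = 0.13860/0.098350 = 1.4093 mol/L.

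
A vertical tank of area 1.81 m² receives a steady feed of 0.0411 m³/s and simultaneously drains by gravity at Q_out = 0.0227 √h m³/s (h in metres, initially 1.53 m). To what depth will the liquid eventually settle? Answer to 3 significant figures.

3.28 m

Level balance: A dh/dt = 0.0411 − 0.0227 √h. Setting dh/dt = 0:
Q_in = 0.0227 √h_ss ⇒ √h_ss = 0.0411/0.0227 = 1.8106.
h_ss = 1.8106² = 3.2782 m. (Since h₀ = 1.53 m < h_ss, the level will rise toward this value.)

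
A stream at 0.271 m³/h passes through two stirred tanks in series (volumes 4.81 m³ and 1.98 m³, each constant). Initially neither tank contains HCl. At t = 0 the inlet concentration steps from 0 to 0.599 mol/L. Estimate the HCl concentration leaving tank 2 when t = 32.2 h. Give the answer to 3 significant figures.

0.438 mol/L

Time constants: τᵢ = Vᵢ/Q for each well-mixed tank.
τ₁ = 4.81/0.271 = 17.749 h; τ₂ = 1.98/0.271 = 7.3063 h.
Solving the cascade with C₁(0)=C₂(0)=0 gives C₂(t) = C_in[1 − (τ₁ e^(−t/τ₁) − τ₂ e^(−t/τ₂))/(τ₁ − τ₂)].
At t = 32.2: e^(−t/τ₁) = 0.16297, e^(−t/τ₂) = 0.012190.
C₂ = 0.599·[1 − (17.749·0.16297 − 7.3063·0.012190)/(10.443)] = 0.599·0.73153 = 0.43819 mol/L.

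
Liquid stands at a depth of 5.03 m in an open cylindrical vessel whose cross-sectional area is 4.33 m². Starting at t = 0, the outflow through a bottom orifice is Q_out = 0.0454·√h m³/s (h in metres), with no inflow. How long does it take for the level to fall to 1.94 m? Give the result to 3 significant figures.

With no inflow, A dh/dt = −0.0454 √h.
This is separable: 2 d(√h)/dt = −0.0454/A, so √h = √h₀ − (0.0454/(2A)) t.
t = 2A(√h₀ − √h)/0.0454 = 2·4.33·(√5.03 − √1.94)/0.0454
  = 8.6600 × (2.2428 − 1.3928) / 0.0454 = 162.12 s.

162 s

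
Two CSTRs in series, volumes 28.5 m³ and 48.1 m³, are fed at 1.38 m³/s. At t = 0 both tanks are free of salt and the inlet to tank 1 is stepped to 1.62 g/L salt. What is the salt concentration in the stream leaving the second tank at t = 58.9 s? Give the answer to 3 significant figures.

Species balance on tank i: dCᵢ/dt = (Cᵢ₋₁ − Cᵢ)/τᵢ with τᵢ = Vᵢ/Q.
τ₁ = 28.5/1.38 = 20.652 s; τ₂ = 48.1/1.38 = 34.855 s.
Tank 1: C₁ = C_in(1 − e^(−t/τ₁)). Tank 2 (τ₁ ≠ τ₂): C₂ = C_in[1 − (τ₁ e^(−t/τ₁) − τ₂ e^(−t/τ₂))/(τ₁ − τ₂)].
At t = 58.9: e^(−t/τ₁) = 0.057729, e^(−t/τ₂) = 0.18455.
C₂ = 1.62·[1 − (20.652·0.057729 − 34.855·0.18455)/(-14.203)] = 1.62·0.63105 = 1.0223 g/L.

1.02 g/L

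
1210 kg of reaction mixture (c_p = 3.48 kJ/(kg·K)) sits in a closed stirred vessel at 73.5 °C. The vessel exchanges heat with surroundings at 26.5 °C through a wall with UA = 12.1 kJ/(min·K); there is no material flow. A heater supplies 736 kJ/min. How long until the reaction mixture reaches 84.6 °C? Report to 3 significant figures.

565 min

Lumped-capacitance energy balance: M c_p dT/dt = UA(T_amb − T) + Q̇.
τ = M c_p/UA = 348.00 min; T_ss = T_amb + Q̇/UA = 26.5 + 736/12.1 = 87.326 °C.
T(t) = T_ss + (T₀ − T_ss)e^(−t/τ); set T = 84.6:
t = −τ ln[(T − T_ss)/(T₀ − T_ss)] = −348.00 · ln(0.19719) = 565.01 min.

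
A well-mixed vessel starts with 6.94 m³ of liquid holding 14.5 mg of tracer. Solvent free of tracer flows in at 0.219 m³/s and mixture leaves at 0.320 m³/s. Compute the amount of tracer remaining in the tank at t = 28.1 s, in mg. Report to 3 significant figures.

Total volume: dV/dt = Q_in − Q_out = -0.10100 m³/s, so V(t) = 6.94 − 0.10100 t and V(28.1) = 4.1019 m³.
Species balance (pure solvent in): dm/dt = −Q_out · m/V(t).
Separate: dm/m = −Q_out dt/V(t) ⇒ ln(m/m₀) = −(Q_out/(Q_in−Q_out)) ln(V/V₀).
m = m₀ (V₀/V)^(Q_out/(Q_in−Q_out)) = 14.5 × (6.94/4.1019)^(-3.1683) = 2.7403 mg.

2.74 mg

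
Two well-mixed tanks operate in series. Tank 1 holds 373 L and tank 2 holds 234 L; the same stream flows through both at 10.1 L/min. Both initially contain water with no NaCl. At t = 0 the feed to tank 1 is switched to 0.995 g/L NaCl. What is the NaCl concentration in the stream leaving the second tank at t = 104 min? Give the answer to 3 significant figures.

Species balance on tank i: dCᵢ/dt = (Cᵢ₋₁ − Cᵢ)/τᵢ with τᵢ = Vᵢ/Q.
τ₁ = 373/10.1 = 36.931 min; τ₂ = 234/10.1 = 23.168 min.
Solving the cascade with C₁(0)=C₂(0)=0 gives C₂(t) = C_in[1 − (τ₁ e^(−t/τ₁) − τ₂ e^(−t/τ₂))/(τ₁ − τ₂)].
At t = 104: e^(−t/τ₁) = 0.059840, e^(−t/τ₂) = 0.011233.
C₂ = 0.995·[1 − (36.931·0.059840 − 23.168·0.011233)/(13.762)] = 0.995·0.85833 = 0.85404 g/L.

0.854 g/L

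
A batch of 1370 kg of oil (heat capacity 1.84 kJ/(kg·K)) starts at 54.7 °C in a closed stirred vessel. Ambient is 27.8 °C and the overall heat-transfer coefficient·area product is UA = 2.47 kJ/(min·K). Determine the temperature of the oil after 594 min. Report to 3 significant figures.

Lumped-capacitance energy balance: M c_p dT/dt = UA(T_amb − T).
dT/dt = (T_ss − T)/τ with T_ss = T_amb = 27.800 °C, τ = M c_p/UA = 1370·1.84/2.47 = 1020.6 min.
Integrating: T(t) = T_ss + (T₀ − T_ss) e^(−t/τ).
T(594) = 27.800 + (26.900)·0.55876 = 42.831 °C.

42.8 °C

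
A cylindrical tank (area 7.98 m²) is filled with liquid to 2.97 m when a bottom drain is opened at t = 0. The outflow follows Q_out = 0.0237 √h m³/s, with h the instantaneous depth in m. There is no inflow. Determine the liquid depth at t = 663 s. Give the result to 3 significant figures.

With no inflow, A dh/dt = −0.0237 √h.
Separate and integrate: 2(√h − √h₀) = −(0.0237/A) t.
√h = √2.97 − 0.0237·663/(2·7.98) = 1.7234 − 0.98453 = 0.73884.
h = 0.73884² = 0.54588 m.

0.546 m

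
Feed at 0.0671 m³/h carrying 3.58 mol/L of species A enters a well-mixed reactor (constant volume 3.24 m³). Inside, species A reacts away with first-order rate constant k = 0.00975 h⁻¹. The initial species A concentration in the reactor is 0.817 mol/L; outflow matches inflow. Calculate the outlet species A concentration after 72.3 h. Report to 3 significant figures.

2.26 mol/L

V dC/dt = Q(C_in − C) − k V C.
This is linear with rate a = Q/V + k = 0.030460 h⁻¹.
C_ss = Q C_in/(Q + kV) = 2.4341 mol/L; C(t) = C_ss + (C₀ − C_ss) e^(−a t).
C(72.3) = 2.4341 + (-1.6171)·e^(−0.030460·72.3) = 2.4341 + (-1.6171)·0.11055 = 2.2553 mol/L.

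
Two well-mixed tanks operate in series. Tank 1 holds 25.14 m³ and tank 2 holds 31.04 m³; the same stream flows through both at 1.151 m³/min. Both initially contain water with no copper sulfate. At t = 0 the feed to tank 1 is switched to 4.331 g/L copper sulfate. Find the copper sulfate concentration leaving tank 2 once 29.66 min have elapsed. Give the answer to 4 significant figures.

1.491 g/L

Species balance on tank i: dCᵢ/dt = (Cᵢ₋₁ − Cᵢ)/τᵢ with τᵢ = Vᵢ/Q.
τ₁ = 25.14/1.151 = 21.8419 min; τ₂ = 31.04/1.151 = 26.9679 min.
Solving the cascade with C₁(0)=C₂(0)=0 gives C₂(t) = C_in[1 − (τ₁ e^(−t/τ₁) − τ₂ e^(−t/τ₂))/(τ₁ − τ₂)].
At t = 29.66: e^(−t/τ₁) = 0.257190, e^(−t/τ₂) = 0.332928.
C₂ = 4.331·[1 − (21.8419·0.257190 − 26.9679·0.332928)/(-5.12598)] = 4.331·0.344347 = 1.49137 g/L.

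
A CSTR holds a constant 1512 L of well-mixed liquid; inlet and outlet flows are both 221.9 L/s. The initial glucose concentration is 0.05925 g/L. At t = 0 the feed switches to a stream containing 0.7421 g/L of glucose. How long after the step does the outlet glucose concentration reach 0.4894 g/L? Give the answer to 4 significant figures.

6.773 s

Mass balance on the solute (V constant): V dC/dt = Q(C_in − C), so τ = V/Q = 6.81388 s.
C(t) = C_in + (C₀ − C_in) e^(−t/τ). Set C = 0.4894 and solve for t:
e^(−t/τ) = (C − C_in)/(C₀ − C_in) = (0.4894 − 0.7421)/(0.05925 − 0.7421) = 0.370067
t = −τ ln(…) = 6.81388 × 0.994072 = 6.77349 s.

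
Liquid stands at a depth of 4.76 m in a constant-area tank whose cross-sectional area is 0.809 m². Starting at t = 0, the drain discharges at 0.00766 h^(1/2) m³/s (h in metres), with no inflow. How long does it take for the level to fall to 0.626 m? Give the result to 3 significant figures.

294 s

A dh/dt = −Q_out = −0.00766 √h.
Separate and integrate: 2(√h − √h₀) = −(0.00766/A) t.
t = 2A(√h₀ − √h)/0.00766 = 2·0.809·(√4.76 − √0.626)/0.00766
  = 1.6180 × (2.1817 − 0.79120) / 0.00766 = 293.72 s.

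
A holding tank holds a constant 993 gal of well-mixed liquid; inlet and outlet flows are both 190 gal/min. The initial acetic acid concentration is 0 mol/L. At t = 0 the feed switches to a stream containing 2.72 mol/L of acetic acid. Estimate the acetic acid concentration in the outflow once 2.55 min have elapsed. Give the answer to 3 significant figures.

1.05 mol/L

Mass balance on the solute (V constant): V dC/dt = Q(C_in − C).
Rewrite as dC/dt + C/τ = C_in/τ, τ = V/Q = 5.2263 min.
Integrating: C(t) = C_in + (C₀ − C_in) e^(−t/τ).
C(2.55) = 2.72 + (0 − 2.72)·e^(−2.55/5.2263) = 2.72 + (-2.7200)·0.61390 = 1.0502 mol/L.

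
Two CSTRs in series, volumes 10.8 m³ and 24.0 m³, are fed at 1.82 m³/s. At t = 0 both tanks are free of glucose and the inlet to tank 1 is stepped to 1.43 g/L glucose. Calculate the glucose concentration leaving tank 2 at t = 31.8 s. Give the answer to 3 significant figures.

1.20 g/L

Time constants: τᵢ = Vᵢ/Q for each well-mixed tank.
τ₁ = 10.8/1.82 = 5.9341 s; τ₂ = 24.0/1.82 = 13.187 s.
Solving the cascade with C₁(0)=C₂(0)=0 gives C₂(t) = C_in[1 − (τ₁ e^(−t/τ₁) − τ₂ e^(−t/τ₂))/(τ₁ − τ₂)].
At t = 31.8: e^(−t/τ₁) = 0.0047061, e^(−t/τ₂) = 0.089681.
C₂ = 1.43·[1 − (5.9341·0.0047061 − 13.187·0.089681)/(-7.2527)] = 1.43·0.84079 = 1.2023 g/L.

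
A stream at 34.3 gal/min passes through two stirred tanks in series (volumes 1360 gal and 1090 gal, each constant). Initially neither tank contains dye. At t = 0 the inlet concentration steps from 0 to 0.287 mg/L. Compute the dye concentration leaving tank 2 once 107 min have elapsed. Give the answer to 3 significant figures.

Time constants: τᵢ = Vᵢ/Q for each well-mixed tank.
τ₁ = 1360/34.3 = 39.650 min; τ₂ = 1090/34.3 = 31.778 min.
Tank 1: C₁ = C_in(1 − e^(−t/τ₁)). Tank 2 (τ₁ ≠ τ₂): C₂ = C_in[1 − (τ₁ e^(−t/τ₁) − τ₂ e^(−t/τ₂))/(τ₁ − τ₂)].
At t = 107: e^(−t/τ₁) = 0.067299, e^(−t/τ₂) = 0.034491.
C₂ = 0.287·[1 − (39.650·0.067299 − 31.778·0.034491)/(7.8717)] = 0.287·0.80025 = 0.22967 mg/L.

0.230 mg/L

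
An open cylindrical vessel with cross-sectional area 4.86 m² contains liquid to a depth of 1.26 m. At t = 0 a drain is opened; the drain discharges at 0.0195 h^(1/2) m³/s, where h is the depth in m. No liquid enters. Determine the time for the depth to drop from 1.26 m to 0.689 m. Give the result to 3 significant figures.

146 s

A dh/dt = −Q_out = −0.0195 √h.
∫ h^(−1/2) dh = −(0.0195/A) ∫ dt, giving 2√h = 2√h₀ − (0.0195/A) t.
t = 2A(√h₀ − √h)/0.0195 = 2·4.86·(√1.26 − √0.689)/0.0195
  = 9.7200 × (1.1225 − 0.83006) / 0.0195 = 145.77 s.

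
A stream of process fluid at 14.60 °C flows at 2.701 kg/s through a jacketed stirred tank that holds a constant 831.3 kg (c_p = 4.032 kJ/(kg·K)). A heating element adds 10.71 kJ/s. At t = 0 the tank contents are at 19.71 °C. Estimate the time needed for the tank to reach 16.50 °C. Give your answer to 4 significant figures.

463.1 s

First-law balance (no shaft work): M c_p dT/dt = ṁ c_p (T_in − T) + 10.71.
τ = M/ṁ = 307.775 s; T_ss = T_in + Q̇/(ṁ c_p) = 15.5834 °C.
T(t) = T_ss + (T₀ − T_ss) e^(−t/τ). Set T = 16.50:
e^(−t/τ) = (16.50 − 15.5834)/(19.71 − 15.5834) = 0.222114
t = −307.775 · ln(0.222114) = 463.067 s.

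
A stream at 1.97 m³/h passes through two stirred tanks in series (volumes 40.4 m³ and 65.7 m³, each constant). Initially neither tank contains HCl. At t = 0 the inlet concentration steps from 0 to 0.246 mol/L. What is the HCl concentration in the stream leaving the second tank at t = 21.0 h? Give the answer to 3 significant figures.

Species balance on tank i: dCᵢ/dt = (Cᵢ₋₁ − Cᵢ)/τᵢ with τᵢ = Vᵢ/Q.
τ₁ = 40.4/1.97 = 20.508 h; τ₂ = 65.7/1.97 = 33.350 h.
Tank 1: C₁ = C_in(1 − e^(−t/τ₁)). Tank 2 (τ₁ ≠ τ₂): C₂ = C_in[1 − (τ₁ e^(−t/τ₁) − τ₂ e^(−t/τ₂))/(τ₁ − τ₂)].
At t = 21.0: e^(−t/τ₁) = 0.35915, e^(−t/τ₂) = 0.53276.
C₂ = 0.246·[1 − (20.508·0.35915 − 33.350·0.53276)/(-12.843)] = 0.246·0.19001 = 0.046743 mol/L.

0.0467 mol/L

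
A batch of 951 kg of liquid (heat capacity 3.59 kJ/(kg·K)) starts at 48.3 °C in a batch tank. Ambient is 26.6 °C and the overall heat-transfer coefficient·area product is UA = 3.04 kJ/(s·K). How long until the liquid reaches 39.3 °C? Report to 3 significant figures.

Unsteady energy balance on the tank contents: M c_p dT/dt = −UA(T − T_amb).
τ = M c_p/UA = 1123.1 s; T_ss = T_amb = 26.600 °C.
T(t) = T_ss + (T₀ − T_ss)e^(−t/τ); set T = 39.3:
t = −τ ln[(T − T_ss)/(T₀ − T_ss)] = −1123.1 · ln(0.58525) = 601.63 s.

602 s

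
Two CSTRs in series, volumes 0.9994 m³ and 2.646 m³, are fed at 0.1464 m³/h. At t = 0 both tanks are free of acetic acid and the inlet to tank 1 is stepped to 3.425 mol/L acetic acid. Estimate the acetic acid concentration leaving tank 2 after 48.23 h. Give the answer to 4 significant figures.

Time constants: τᵢ = Vᵢ/Q for each well-mixed tank.
τ₁ = 0.9994/0.1464 = 6.82650 h; τ₂ = 2.646/0.1464 = 18.0738 h.
Solving the cascade with C₁(0)=C₂(0)=0 gives C₂(t) = C_in[1 − (τ₁ e^(−t/τ₁) − τ₂ e^(−t/τ₂))/(τ₁ − τ₂)].
At t = 48.23: e^(−t/τ₁) = 0.000854400, e^(−t/τ₂) = 0.0693556.
C₂ = 3.425·[1 − (6.82650·0.000854400 − 18.0738·0.0693556)/(-11.2473)] = 3.425·0.889068 = 3.04506 mol/L.

3.045 mol/L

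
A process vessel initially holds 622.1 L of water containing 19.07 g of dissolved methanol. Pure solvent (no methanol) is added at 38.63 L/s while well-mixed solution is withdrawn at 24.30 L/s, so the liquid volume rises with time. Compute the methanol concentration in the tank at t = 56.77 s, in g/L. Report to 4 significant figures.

0.003217 g/L

Total volume: dV/dt = Q_in − Q_out = 14.3300 L/s, so V(t) = 622.1 + 14.3300 t and V(56.77) = 1435.61 L.
Species balance (pure solvent in): dm/dt = −Q_out · m/V(t).
dm/m = −Q_out dt/(V₀ + 14.3300 t); integrating gives ln(m/m₀) = −(Q_out/(Q_in−Q_out)) ln(V/V₀).
m = m₀ (V₀/V)^(Q_out/(Q_in−Q_out)) = 19.07 × (622.1/1435.61)^(1.69574) = 4.61844 g.
C = m/V = 4.61844/1435.61 = 0.00321705 g/L.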